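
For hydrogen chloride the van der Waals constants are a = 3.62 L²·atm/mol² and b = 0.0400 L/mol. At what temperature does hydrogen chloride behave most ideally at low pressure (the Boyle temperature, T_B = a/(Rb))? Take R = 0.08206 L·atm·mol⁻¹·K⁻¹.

T_B ≈ 1103 K

For a van der Waals gas the second virial coefficient B₂ = b − a/(RT) vanishes at T_B = a/(Rb).
T_B = 3.62/(0.08206×0.0400) = 3.62/0.0032824 = 1103 K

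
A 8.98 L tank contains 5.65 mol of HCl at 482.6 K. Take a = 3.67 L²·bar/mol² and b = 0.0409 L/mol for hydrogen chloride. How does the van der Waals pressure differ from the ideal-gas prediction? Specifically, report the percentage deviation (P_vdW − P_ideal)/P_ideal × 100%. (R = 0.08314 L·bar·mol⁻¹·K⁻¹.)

-3.11 %

Ideal: P_ideal = nRT/V = (5.65)(0.08314)(482.6)/8.98 = 25.2447 bar
vdW: P = nRT/(V − nb) − a n²/V² = 226.697/8.74892 − 117.156/80.6404 = 25.9114 − 1.45282 = 24.4586 bar
% deviation = (24.4586 − 25.2447)/25.2447 × 100% = -3.11%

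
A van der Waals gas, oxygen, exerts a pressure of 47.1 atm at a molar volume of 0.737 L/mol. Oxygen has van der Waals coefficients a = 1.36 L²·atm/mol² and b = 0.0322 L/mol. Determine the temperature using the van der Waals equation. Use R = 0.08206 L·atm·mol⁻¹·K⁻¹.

T = (P + a/V_m²)(V_m − b)/R
P + a/V_m² = 47.1 + 1.36/(0.737)² = 49.604 atm
V_m − b = 0.737 − 0.0322 = 0.70480 L/mol
T = (49.604)(0.70480)/0.08206 = 426.0 K

T ≈ 426.0 K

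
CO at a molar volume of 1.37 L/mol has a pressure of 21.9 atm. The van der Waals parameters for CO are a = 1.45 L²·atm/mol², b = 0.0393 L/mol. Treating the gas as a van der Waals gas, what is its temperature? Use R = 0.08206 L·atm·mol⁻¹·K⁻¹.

T = (P + a/V_m²)(V_m − b)/R
P + a/V_m² = 21.9 + 1.45/(1.37)² = 22.673 atm
V_m − b = 1.37 − 0.0393 = 1.3307 L/mol
T = (22.673)(1.3307)/0.08206 = 367.7 K

T ≈ 367.7 K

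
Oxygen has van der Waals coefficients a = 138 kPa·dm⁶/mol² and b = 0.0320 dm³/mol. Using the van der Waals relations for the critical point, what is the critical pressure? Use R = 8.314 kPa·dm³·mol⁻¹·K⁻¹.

For a van der Waals gas, P_c = a/(27b²).
P_c = 138/(27×(0.0320)²) = 138/0.027648 = 4991 kPa

P_c ≈ 4991 kPa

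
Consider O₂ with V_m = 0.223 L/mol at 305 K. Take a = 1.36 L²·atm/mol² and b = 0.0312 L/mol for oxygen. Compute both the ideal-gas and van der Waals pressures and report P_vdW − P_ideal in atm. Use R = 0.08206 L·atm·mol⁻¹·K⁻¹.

Ideal: P_ideal = RT/V_m = (0.08206)(305)/0.223 = 112.235 atm
vdW: P = RT/(V_m − b) − a/V_m² = 25.0283/0.191800 − 1.36/0.0497290 = 130.492 − 27.3482 = 103.144 atm
ΔP = 103.144 − 112.235 = -9.09 atm

ΔP ≈ -9.09 atm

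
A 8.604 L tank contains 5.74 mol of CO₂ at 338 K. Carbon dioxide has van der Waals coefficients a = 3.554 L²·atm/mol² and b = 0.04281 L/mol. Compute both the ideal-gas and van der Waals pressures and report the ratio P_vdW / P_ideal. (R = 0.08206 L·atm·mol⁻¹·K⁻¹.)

P_vdW / P_ideal ≈ 0.9439

Ideal: P_ideal = nRT/V = (5.74)(0.08206)(338)/8.604 = 18.5037 atm
vdW: P = nRT/(V − nb) − a n²/V² = 159.206/8.35827 − 117.096/74.0288 = 19.0477 − 1.58176 = 17.4659 atm
Ratio = 17.4659/18.5037 = 0.9439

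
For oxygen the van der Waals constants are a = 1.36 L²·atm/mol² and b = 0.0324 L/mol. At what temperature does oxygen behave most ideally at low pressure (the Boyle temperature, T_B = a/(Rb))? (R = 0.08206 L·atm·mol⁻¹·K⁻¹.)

For a van der Waals gas the second virial coefficient B₂ = b − a/(RT) vanishes at T_B = a/(Rb).
T_B = 1.36/(0.08206×0.0324) = 1.36/0.0026587 = 511.5 K

T_B ≈ 511.5 K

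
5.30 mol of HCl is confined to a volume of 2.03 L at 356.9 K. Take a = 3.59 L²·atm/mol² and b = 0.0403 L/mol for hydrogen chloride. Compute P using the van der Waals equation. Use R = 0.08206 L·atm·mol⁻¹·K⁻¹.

P ≈ 60.98 atm

P = nRT/(V − nb) − a n²/V²
nRT/(V − nb) = (5.30)(0.08206)(356.9)/(2.03 − 5.30×0.0403) = 155.22/1.8164 = 85.455 atm
a n²/V² = (3.59)(5.30)²/(2.03)² = 24.471 atm
P = 85.455 − 24.471 = 60.98 atm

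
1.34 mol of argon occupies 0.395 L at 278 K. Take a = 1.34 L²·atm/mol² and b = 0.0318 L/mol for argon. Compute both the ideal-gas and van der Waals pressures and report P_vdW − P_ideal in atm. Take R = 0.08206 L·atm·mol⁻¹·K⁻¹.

Ideal: P_ideal = nRT/V = (1.34)(0.08206)(278)/0.395 = 77.3899 atm
vdW: P = nRT/(V − nb) − a n²/V² = 30.5690/0.352388 − 2.40610/0.156025 = 86.7481 − 15.4212 = 71.3269 atm
ΔP = 71.3269 − 77.3899 = -6.063 atm

ΔP ≈ -6.063 atm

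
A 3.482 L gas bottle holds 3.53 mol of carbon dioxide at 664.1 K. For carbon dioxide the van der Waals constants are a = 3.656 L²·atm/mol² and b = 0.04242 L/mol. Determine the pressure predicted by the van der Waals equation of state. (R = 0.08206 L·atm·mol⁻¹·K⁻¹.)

P ≈ 53.97 atm

P = nRT/(V − nb) − a n²/V²
nRT/(V − nb) = (3.53)(0.08206)(664.1)/(3.482 − 3.53×0.04242) = 192.37/3.3323 = 57.729 atm
a n²/V² = (3.656)(3.53)²/(3.482)² = 3.7575 atm
P = 57.729 − 3.7575 = 53.97 atm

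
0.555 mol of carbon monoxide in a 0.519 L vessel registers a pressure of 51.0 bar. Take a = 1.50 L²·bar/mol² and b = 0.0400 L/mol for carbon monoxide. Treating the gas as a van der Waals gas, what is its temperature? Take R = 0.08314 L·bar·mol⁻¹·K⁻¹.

T ≈ 567.6 K

T = (P + a n²/V²)(V − nb)/(nR)
P + a n²/V² = 51.0 + (1.50)(0.555)²/(0.519)² = 52.715 bar
V − nb = 0.519 − (0.555)(0.0400) = 0.49680 L
T = (52.715)(0.49680)/((0.555)(0.08314)) = 567.6 K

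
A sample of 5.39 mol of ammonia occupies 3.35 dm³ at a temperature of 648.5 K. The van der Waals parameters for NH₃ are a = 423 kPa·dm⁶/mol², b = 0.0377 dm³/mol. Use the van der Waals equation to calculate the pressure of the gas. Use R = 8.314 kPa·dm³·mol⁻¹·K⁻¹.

P = nRT/(V − nb) − a n²/V²
nRT/(V − nb) = (5.39)(8.314)(648.5)/(3.35 − 5.39×0.0377) = 29061/3.1468 = 9235.1 kPa
a n²/V² = (423)(5.39)²/(3.35)² = 1095.0 kPa
P = 9235.1 − 1095.0 = 8140 kPa

P ≈ 8140 kPa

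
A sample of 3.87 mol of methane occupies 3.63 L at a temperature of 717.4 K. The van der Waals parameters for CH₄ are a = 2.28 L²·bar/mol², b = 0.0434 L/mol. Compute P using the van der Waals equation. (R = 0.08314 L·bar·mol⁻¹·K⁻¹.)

P ≈ 64.08 bar

P = nRT/(V − nb) − a n²/V²
nRT/(V − nb) = (3.87)(0.08314)(717.4)/(3.63 − 3.87×0.0434) = 230.82/3.4620 = 66.672 bar
a n²/V² = (2.28)(3.87)²/(3.63)² = 2.5915 bar
P = 66.672 − 2.5915 = 64.08 bar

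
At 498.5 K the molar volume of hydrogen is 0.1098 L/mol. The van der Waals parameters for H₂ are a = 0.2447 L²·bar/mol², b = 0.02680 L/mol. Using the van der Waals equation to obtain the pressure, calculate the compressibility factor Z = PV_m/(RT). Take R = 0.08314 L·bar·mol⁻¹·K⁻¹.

P = RT/(V_m − b) − a/V_m² = (0.08314)(498.5)/(0.1098 − 0.02680) − 0.2447/(0.1098)²
  = 41.445/0.083000 − 20.297 = 499.34 − 20.297 = 479.04 bar
Z = PV_m/(RT) = (479.04)(0.1098)/((0.08314)(498.5)) = 52.599/41.445 = 1.269

Z ≈ 1.269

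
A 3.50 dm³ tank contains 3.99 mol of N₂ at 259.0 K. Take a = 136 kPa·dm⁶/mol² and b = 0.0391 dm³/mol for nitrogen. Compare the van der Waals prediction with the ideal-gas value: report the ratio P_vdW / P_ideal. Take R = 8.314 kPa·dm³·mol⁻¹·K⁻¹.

Ideal: P_ideal = nRT/V = (3.99)(8.314)(259.0)/3.50 = 2454.79 kPa
vdW: P = nRT/(V − nb) − a n²/V² = 8591.77/3.34399 − 2165.13/12.2500 = 2569.32 − 176.745 = 2392.58 kPa
Ratio = 2392.58/2454.79 = 0.9747

P_vdW / P_ideal ≈ 0.9747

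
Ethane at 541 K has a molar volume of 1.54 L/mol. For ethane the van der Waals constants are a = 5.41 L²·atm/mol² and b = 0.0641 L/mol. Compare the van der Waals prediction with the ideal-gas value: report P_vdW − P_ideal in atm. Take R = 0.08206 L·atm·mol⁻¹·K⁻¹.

ΔP ≈ -1.029 atm

Ideal: P_ideal = RT/V_m = (0.08206)(541)/1.54 = 28.8276 atm
vdW: P = RT/(V_m − b) − a/V_m² = 44.3945/1.47590 − 5.41/2.37160 = 30.0796 − 2.28116 = 27.7984 atm
ΔP = 27.7984 − 28.8276 = -1.029 atm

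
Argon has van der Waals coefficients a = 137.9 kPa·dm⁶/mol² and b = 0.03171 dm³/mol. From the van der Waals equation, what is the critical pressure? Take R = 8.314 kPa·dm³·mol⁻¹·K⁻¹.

For a van der Waals gas, P_c = a/(27b²).
P_c = 137.9/(27×(0.03171)²) = 137.9/0.027149 = 5079 kPa

P_c ≈ 5079 kPa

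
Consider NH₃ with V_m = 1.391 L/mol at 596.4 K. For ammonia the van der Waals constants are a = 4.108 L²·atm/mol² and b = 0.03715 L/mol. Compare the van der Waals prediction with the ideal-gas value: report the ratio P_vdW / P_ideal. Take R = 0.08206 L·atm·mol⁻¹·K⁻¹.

P_vdW / P_ideal ≈ 0.9671

Ideal: P_ideal = RT/V_m = (0.08206)(596.4)/1.391 = 35.1837 atm
vdW: P = RT/(V_m − b) − a/V_m² = 48.9406/1.35385 − 4.108/1.93488 = 36.1492 − 2.12313 = 34.0261 atm
Ratio = 34.0261/35.1837 = 0.9671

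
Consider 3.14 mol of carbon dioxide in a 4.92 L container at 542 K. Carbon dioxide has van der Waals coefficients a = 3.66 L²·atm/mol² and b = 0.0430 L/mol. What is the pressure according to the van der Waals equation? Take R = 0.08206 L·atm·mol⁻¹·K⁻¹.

P ≈ 27.70 atm

P = nRT/(V − nb) − a n²/V²
nRT/(V − nb) = (3.14)(0.08206)(542)/(4.92 − 3.14×0.0430) = 139.66/4.7850 = 29.187 atm
a n²/V² = (3.66)(3.14)²/(4.92)² = 1.4908 atm
P = 29.187 − 1.4908 = 27.70 atm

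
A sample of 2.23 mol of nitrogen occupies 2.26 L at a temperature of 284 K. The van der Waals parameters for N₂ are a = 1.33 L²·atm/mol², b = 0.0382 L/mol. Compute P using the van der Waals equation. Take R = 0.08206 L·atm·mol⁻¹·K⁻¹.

P ≈ 22.60 atm

P = nRT/(V − nb) − a n²/V²
nRT/(V − nb) = (2.23)(0.08206)(284)/(2.26 − 2.23×0.0382) = 51.970/2.1748 = 23.896 atm
a n²/V² = (1.33)(2.23)²/(2.26)² = 1.2949 atm
P = 23.896 − 1.2949 = 22.60 atm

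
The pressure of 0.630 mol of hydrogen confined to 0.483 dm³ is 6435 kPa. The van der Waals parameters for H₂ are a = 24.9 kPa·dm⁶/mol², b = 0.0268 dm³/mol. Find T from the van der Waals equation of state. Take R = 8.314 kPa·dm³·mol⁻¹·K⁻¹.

T = (P + a n²/V²)(V − nb)/(nR)
P + a n²/V² = 6435 + (24.9)(0.630)²/(0.483)² = 6477.4 kPa
V − nb = 0.483 − (0.630)(0.0268) = 0.46612 dm³
T = (6477.4)(0.46612)/((0.630)(8.314)) = 576.4 K

T ≈ 576.4 K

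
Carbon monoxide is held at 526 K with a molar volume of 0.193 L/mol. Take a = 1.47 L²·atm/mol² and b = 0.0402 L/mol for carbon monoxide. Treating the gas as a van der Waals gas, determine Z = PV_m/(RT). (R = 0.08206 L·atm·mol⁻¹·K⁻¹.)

Z ≈ 1.087

P = RT/(V_m − b) − a/V_m² = (0.08206)(526)/(0.193 − 0.0402) − 1.47/(0.193)²
  = 43.164/0.15280 − 39.464 = 282.49 − 39.464 = 243.03 atm
Z = PV_m/(RT) = (243.03)(0.193)/((0.08206)(526)) = 46.905/43.164 = 1.087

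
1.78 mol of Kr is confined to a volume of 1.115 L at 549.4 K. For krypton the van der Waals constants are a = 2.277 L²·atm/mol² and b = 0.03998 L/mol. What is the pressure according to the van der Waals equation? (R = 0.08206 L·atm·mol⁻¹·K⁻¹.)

P = nRT/(V − nb) − a n²/V²
nRT/(V − nb) = (1.78)(0.08206)(549.4)/(1.115 − 1.78×0.03998) = 80.249/1.0438 = 76.882 atm
a n²/V² = (2.277)(1.78)²/(1.115)² = 5.8030 atm
P = 76.882 − 5.8030 = 71.08 atm

P ≈ 71.08 atm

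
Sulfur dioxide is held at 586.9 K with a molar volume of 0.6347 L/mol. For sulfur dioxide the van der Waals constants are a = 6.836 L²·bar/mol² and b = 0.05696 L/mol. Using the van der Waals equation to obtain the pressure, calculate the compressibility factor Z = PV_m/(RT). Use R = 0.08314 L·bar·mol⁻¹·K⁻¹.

P = RT/(V_m − b) − a/V_m² = (0.08314)(586.9)/(0.6347 − 0.05696) − 6.836/(0.6347)²
  = 48.795/0.57774 − 16.969 = 84.458 − 16.969 = 67.489 bar
Z = PV_m/(RT) = (67.489)(0.6347)/((0.08314)(586.9)) = 42.835/48.795 = 0.8779

Z ≈ 0.8779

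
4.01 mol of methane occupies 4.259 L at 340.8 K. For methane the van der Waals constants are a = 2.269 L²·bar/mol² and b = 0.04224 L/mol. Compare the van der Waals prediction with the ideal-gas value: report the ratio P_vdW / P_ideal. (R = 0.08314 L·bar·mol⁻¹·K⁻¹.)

Ideal: P_ideal = nRT/V = (4.01)(0.08314)(340.8)/4.259 = 26.6776 bar
vdW: P = nRT/(V − nb) − a n²/V² = 113.620/4.08962 − 36.4857/18.1391 = 27.7825 − 2.01144 = 25.7711 bar
Ratio = 25.7711/26.6776 = 0.9660

P_vdW / P_ideal ≈ 0.9660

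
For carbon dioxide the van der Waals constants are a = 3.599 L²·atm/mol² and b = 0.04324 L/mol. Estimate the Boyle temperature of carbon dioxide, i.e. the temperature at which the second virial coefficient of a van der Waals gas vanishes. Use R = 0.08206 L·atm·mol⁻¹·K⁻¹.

For a van der Waals gas the second virial coefficient B₂ = b − a/(RT) vanishes at T_B = a/(Rb).
T_B = 3.599/(0.08206×0.04324) = 3.599/0.0035483 = 1014 K

T_B ≈ 1014 K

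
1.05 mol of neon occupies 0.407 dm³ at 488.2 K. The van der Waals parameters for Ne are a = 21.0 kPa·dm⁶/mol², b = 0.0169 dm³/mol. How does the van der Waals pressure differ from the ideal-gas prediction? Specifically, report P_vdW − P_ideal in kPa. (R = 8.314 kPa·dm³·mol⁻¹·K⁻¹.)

ΔP ≈ 338 kPa

Ideal: P_ideal = nRT/V = (1.05)(8.314)(488.2)/0.407 = 10471.4 kPa
vdW: P = nRT/(V − nb) − a n²/V² = 4261.84/0.389255 − 23.1525/0.165649 = 10948.7 − 139.768 = 10808.9 kPa
ΔP = 10808.9 − 10471.4 = 338 kPa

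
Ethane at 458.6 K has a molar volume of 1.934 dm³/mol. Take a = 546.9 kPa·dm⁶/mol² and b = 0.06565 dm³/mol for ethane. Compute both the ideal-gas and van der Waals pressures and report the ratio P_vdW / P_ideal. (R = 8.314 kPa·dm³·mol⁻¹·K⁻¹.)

Ideal: P_ideal = RT/V_m = (8.314)(458.6)/1.934 = 1971.46 kPa
vdW: P = RT/(V_m − b) − a/V_m² = 3812.80/1.86835 − 546.9/3.74036 = 2040.73 − 146.216 = 1894.51 kPa
Ratio = 1894.51/1971.46 = 0.9610

P_vdW / P_ideal ≈ 0.9610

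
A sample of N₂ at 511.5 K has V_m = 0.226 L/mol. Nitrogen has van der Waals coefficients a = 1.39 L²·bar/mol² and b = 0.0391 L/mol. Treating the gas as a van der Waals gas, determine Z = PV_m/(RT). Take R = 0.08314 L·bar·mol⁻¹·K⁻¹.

Z ≈ 1.065

P = RT/(V_m − b) − a/V_m² = (0.08314)(511.5)/(0.226 − 0.0391) − 1.39/(0.226)²
  = 42.526/0.18690 − 27.214 = 227.53 − 27.214 = 200.32 bar
Z = PV_m/(RT) = (200.32)(0.226)/((0.08314)(511.5)) = 45.272/42.526 = 1.065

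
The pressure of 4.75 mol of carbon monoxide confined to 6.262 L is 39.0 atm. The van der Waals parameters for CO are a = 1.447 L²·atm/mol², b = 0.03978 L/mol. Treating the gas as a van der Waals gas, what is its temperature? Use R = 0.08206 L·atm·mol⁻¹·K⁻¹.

T ≈ 620.6 K

T = (P + a n²/V²)(V − nb)/(nR)
P + a n²/V² = 39.0 + (1.447)(4.75)²/(6.262)² = 39.833 atm
V − nb = 6.262 − (4.75)(0.03978) = 6.0730 L
T = (39.833)(6.0730)/((4.75)(0.08206)) = 620.6 K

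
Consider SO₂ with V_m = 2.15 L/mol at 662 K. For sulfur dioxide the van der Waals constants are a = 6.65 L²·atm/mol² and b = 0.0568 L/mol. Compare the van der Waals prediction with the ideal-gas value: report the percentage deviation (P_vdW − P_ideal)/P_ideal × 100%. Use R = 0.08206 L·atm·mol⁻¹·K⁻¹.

Ideal: P_ideal = RT/V_m = (0.08206)(662)/2.15 = 25.2668 atm
vdW: P = RT/(V_m − b) − a/V_m² = 54.3237/2.09320 − 6.65/4.62250 = 25.9525 − 1.43862 = 24.5139 atm
% deviation = (24.5139 − 25.2668)/25.2668 × 100% = -2.98%

-2.98 %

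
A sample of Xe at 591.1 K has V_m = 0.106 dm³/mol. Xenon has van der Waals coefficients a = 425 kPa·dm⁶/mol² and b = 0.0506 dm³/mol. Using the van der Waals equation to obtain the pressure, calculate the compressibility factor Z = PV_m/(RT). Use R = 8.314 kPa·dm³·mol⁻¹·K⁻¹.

Z ≈ 1.098

P = RT/(V_m − b) − a/V_m² = (8.314)(591.1)/(0.106 − 0.0506) − 425/(0.106)²
  = 4914.4/0.055400 − 37825 = 88708 − 37825 = 50883 kPa
Z = PV_m/(RT) = (50883)(0.106)/((8.314)(591.1)) = 5393.6/4914.4 = 1.098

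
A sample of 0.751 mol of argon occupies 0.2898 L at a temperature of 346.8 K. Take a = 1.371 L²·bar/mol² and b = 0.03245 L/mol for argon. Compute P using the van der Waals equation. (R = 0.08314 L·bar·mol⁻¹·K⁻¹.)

P = nRT/(V − nb) − a n²/V²
nRT/(V − nb) = (0.751)(0.08314)(346.8)/(0.2898 − 0.751×0.03245) = 21.654/0.26543 = 81.581 bar
a n²/V² = (1.371)(0.751)²/(0.2898)² = 9.2071 bar
P = 81.581 − 9.2071 = 72.37 bar

P ≈ 72.37 bar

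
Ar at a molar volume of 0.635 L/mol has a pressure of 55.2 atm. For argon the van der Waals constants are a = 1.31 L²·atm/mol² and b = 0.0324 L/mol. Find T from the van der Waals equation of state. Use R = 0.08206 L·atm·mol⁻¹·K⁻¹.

T ≈ 429.2 K

T = (P + a/V_m²)(V_m − b)/R
P + a/V_m² = 55.2 + 1.31/(0.635)² = 58.449 atm
V_m − b = 0.635 − 0.0324 = 0.60260 L/mol
T = (58.449)(0.60260)/0.08206 = 429.2 K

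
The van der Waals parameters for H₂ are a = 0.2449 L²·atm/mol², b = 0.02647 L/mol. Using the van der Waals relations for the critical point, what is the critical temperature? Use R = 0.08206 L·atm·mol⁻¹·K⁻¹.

T_c ≈ 33.41 K

For a van der Waals gas, T_c = 8a/(27Rb).
T_c = 8×0.2449/(27×0.08206×0.02647) = 1.9592/0.058647 = 33.41 K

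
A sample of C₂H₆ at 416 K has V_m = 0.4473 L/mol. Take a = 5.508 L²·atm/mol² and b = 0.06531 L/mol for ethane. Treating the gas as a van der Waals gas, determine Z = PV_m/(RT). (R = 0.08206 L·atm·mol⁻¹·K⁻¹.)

Z ≈ 0.8103

P = RT/(V_m − b) − a/V_m² = (0.08206)(416)/(0.4473 − 0.06531) − 5.508/(0.4473)²
  = 34.137/0.38199 − 27.529 = 89.366 − 27.529 = 61.837 atm
Z = PV_m/(RT) = (61.837)(0.4473)/((0.08206)(416)) = 27.660/34.137 = 0.8103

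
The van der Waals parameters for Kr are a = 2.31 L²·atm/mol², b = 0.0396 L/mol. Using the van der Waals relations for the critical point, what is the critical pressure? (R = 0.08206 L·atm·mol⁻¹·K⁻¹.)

P_c ≈ 54.56 atm

For a van der Waals gas, P_c = a/(27b²).
P_c = 2.31/(27×(0.0396)²) = 2.31/0.042340 = 54.56 atm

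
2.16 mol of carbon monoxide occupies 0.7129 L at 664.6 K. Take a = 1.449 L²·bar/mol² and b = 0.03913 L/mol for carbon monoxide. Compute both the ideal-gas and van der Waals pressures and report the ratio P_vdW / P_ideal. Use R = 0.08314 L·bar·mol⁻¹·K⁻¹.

Ideal: P_ideal = nRT/V = (2.16)(0.08314)(664.6)/0.7129 = 167.415 bar
vdW: P = nRT/(V − nb) − a n²/V² = 119.350/0.628379 − 6.76045/0.508226 = 189.933 − 13.3021 = 176.631 bar
Ratio = 176.631/167.415 = 1.055

P_vdW / P_ideal ≈ 1.055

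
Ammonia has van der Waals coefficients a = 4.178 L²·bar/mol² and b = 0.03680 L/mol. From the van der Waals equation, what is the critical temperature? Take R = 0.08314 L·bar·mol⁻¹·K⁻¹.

T_c ≈ 404.6 K

For a van der Waals gas, T_c = 8a/(27Rb).
T_c = 8×4.178/(27×0.08314×0.03680) = 33.424/0.082608 = 404.6 K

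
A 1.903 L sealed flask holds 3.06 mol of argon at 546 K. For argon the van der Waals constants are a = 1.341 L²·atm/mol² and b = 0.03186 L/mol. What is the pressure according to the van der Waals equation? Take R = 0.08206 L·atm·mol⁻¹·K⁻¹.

P ≈ 72.47 atm

P = nRT/(V − nb) − a n²/V²
nRT/(V − nb) = (3.06)(0.08206)(546)/(1.903 − 3.06×0.03186) = 137.10/1.8055 = 75.935 atm
a n²/V² = (1.341)(3.06)²/(1.903)² = 3.4673 atm
P = 75.935 − 3.4673 = 72.47 atm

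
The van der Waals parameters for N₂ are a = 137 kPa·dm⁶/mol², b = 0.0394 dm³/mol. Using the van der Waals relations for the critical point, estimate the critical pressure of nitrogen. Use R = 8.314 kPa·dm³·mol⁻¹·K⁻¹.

P_c ≈ 3269 kPa

For a van der Waals gas, P_c = a/(27b²).
P_c = 137/(27×(0.0394)²) = 137/0.041914 = 3269 kPa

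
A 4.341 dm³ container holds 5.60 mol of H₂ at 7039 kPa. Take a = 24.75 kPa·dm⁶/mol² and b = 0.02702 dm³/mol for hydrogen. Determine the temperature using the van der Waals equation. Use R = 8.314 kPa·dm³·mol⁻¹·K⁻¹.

T ≈ 637.1 K

T = (P + a n²/V²)(V − nb)/(nR)
P + a n²/V² = 7039 + (24.75)(5.60)²/(4.341)² = 7080.2 kPa
V − nb = 4.341 − (5.60)(0.02702) = 4.1897 dm³
T = (7080.2)(4.1897)/((5.60)(8.314)) = 637.1 K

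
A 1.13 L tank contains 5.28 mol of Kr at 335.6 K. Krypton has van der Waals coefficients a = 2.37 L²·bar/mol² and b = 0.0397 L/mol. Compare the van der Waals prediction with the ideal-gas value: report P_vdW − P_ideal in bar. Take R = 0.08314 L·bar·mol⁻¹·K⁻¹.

ΔP ≈ -22.05 bar

Ideal: P_ideal = nRT/V = (5.28)(0.08314)(335.6)/1.13 = 130.373 bar
vdW: P = nRT/(V − nb) − a n²/V² = 147.321/0.920384 − 66.0718/1.27690 = 160.065 − 51.7439 = 108.321 bar
ΔP = 108.321 − 130.373 = -22.05 bar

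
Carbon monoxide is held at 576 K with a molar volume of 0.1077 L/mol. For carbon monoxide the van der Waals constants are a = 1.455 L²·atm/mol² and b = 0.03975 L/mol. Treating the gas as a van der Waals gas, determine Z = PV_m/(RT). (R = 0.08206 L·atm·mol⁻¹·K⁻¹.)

P = RT/(V_m − b) − a/V_m² = (0.08206)(576)/(0.1077 − 0.03975) − 1.455/(0.1077)²
  = 47.267/0.067950 − 125.44 = 695.61 − 125.44 = 570.17 atm
Z = PV_m/(RT) = (570.17)(0.1077)/((0.08206)(576)) = 61.407/47.267 = 1.299

Z ≈ 1.299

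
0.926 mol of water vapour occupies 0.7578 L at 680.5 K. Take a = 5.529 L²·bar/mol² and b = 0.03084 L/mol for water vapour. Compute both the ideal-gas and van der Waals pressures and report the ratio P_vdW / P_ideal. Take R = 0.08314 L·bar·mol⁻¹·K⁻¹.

P_vdW / P_ideal ≈ 0.9197

Ideal: P_ideal = nRT/V = (0.926)(0.08314)(680.5)/0.7578 = 69.1345 bar
vdW: P = nRT/(V − nb) − a n²/V² = 52.3901/0.729242 − 4.74098/0.574261 = 71.8419 − 8.25579 = 63.5861 bar
Ratio = 63.5861/69.1345 = 0.9197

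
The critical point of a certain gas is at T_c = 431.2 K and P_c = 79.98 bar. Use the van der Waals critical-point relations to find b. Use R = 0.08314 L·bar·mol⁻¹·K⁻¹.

b ≈ 0.05603 L/mol

From T_c = 8a/(27Rb) and P_c = a/(27b²): b = R T_c/(8 P_c).
b = (0.08314)(431.2)/(8×79.98) = 35.850/639.84 = 0.05603 L/mol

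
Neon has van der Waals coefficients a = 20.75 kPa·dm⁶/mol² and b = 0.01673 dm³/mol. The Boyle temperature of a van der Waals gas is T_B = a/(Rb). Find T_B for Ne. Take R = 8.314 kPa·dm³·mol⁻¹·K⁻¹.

For a van der Waals gas the second virial coefficient B₂ = b − a/(RT) vanishes at T_B = a/(Rb).
T_B = 20.75/(8.314×0.01673) = 20.75/0.13909 = 149.2 K

T_B ≈ 149.2 K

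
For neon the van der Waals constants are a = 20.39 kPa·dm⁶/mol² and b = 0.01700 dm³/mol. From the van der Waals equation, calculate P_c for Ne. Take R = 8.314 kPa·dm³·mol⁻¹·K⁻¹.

P_c ≈ 2613 kPa

For a van der Waals gas, P_c = a/(27b²).
P_c = 20.39/(27×(0.01700)²) = 20.39/0.0078030 = 2613 kPa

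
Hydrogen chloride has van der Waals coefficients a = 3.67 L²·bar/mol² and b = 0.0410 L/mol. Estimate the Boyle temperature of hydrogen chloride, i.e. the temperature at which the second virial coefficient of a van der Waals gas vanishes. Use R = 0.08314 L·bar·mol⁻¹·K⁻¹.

T_B ≈ 1077 K

For a van der Waals gas the second virial coefficient B₂ = b − a/(RT) vanishes at T_B = a/(Rb).
T_B = 3.67/(0.08314×0.0410) = 3.67/0.0034087 = 1077 K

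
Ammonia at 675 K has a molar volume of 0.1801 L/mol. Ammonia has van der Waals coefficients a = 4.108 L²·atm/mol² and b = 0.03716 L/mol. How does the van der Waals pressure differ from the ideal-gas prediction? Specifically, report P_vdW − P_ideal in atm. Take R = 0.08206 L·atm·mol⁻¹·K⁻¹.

ΔP ≈ -46.69 atm

Ideal: P_ideal = RT/V_m = (0.08206)(675)/0.1801 = 307.554 atm
vdW: P = RT/(V_m − b) − a/V_m² = 55.3905/0.142940 − 4.108/0.0324360 = 387.509 − 126.649 = 260.860 atm
ΔP = 260.860 − 307.554 = -46.69 atm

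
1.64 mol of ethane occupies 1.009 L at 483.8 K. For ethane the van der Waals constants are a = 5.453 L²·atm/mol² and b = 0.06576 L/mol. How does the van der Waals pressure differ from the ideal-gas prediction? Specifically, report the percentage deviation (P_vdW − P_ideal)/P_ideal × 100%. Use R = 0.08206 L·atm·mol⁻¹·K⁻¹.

-10.36 %

Ideal: P_ideal = nRT/V = (1.64)(0.08206)(483.8)/1.009 = 64.5283 atm
vdW: P = nRT/(V − nb) − a n²/V² = 65.1090/0.901154 − 14.6664/1.01808 = 72.2507 − 14.4059 = 57.8448 atm
% deviation = (57.8448 − 64.5283)/64.5283 × 100% = -10.36%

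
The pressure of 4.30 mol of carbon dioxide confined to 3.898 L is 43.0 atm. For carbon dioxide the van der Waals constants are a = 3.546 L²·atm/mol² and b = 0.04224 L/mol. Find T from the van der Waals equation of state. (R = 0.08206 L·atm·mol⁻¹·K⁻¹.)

T ≈ 498.3 K

T = (P + a n²/V²)(V − nb)/(nR)
P + a n²/V² = 43.0 + (3.546)(4.30)²/(3.898)² = 47.315 atm
V − nb = 3.898 − (4.30)(0.04224) = 3.7164 L
T = (47.315)(3.7164)/((4.30)(0.08206)) = 498.3 K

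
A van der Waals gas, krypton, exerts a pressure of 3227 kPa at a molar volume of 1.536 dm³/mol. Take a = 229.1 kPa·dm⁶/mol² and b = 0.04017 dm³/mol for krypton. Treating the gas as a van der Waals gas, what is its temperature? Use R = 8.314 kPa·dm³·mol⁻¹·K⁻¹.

T ≈ 598.1 K

T = (P + a/V_m²)(V_m − b)/R
P + a/V_m² = 3227 + 229.1/(1.536)² = 3324.1 kPa
V_m − b = 1.536 − 0.04017 = 1.4958 dm³/mol
T = (3324.1)(1.4958)/8.314 = 598.1 K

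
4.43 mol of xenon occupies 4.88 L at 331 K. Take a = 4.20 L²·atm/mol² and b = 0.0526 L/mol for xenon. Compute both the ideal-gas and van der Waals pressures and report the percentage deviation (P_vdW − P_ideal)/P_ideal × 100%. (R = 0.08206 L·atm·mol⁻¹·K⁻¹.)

-9.02 %

Ideal: P_ideal = nRT/V = (4.43)(0.08206)(331)/4.88 = 24.6572 atm
vdW: P = nRT/(V − nb) − a n²/V² = 120.327/4.64698 − 82.4246/23.8144 = 25.8936 − 3.46112 = 22.4325 atm
% deviation = (22.4325 − 24.6572)/24.6572 × 100% = -9.02%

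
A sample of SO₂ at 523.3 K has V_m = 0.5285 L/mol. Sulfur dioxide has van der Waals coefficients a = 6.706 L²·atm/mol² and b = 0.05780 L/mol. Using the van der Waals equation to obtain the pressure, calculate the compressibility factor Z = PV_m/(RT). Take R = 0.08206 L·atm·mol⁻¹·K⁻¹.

P = RT/(V_m − b) − a/V_m² = (0.08206)(523.3)/(0.5285 − 0.05780) − 6.706/(0.5285)²
  = 42.942/0.47070 − 24.009 = 91.230 − 24.009 = 67.221 atm
Z = PV_m/(RT) = (67.221)(0.5285)/((0.08206)(523.3)) = 35.526/42.942 = 0.8273

Z ≈ 0.8273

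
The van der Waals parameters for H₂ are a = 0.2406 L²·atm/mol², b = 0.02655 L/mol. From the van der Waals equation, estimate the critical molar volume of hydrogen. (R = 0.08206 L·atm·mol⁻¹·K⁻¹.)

V_m,c ≈ 0.07965 L/mol

For a van der Waals gas, V_m,c = 3b.
V_m,c = 3×0.02655 = 0.07965 L/mol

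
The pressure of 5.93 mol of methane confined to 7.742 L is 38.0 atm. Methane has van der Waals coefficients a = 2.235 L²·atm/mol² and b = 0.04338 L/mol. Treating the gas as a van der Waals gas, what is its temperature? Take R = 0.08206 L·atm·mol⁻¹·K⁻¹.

T ≈ 604.7 K

T = (P + a n²/V²)(V − nb)/(nR)
P + a n²/V² = 38.0 + (2.235)(5.93)²/(7.742)² = 39.311 atm
V − nb = 7.742 − (5.93)(0.04338) = 7.4848 L
T = (39.311)(7.4848)/((5.93)(0.08206)) = 604.7 K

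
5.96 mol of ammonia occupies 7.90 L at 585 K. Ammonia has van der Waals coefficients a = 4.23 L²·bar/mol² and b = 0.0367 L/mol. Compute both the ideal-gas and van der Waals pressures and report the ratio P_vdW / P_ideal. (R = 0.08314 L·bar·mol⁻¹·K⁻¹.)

Ideal: P_ideal = nRT/V = (5.96)(0.08314)(585)/7.90 = 36.6932 bar
vdW: P = nRT/(V − nb) − a n²/V² = 289.876/7.68127 − 150.256/62.4100 = 37.7380 − 2.40756 = 35.3304 bar
Ratio = 35.3304/36.6932 = 0.9629

P_vdW / P_ideal ≈ 0.9629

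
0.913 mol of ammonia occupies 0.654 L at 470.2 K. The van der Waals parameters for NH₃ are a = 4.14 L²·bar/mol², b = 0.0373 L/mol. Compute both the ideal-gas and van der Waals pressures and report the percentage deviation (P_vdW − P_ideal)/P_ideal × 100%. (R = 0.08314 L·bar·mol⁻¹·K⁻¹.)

-9.29 %

Ideal: P_ideal = nRT/V = (0.913)(0.08314)(470.2)/0.654 = 54.5740 bar
vdW: P = nRT/(V − nb) − a n²/V² = 35.6914/0.619945 − 3.45098/0.427716 = 57.5719 − 8.06839 = 49.5035 bar
% deviation = (49.5035 − 54.5740)/54.5740 × 100% = -9.29%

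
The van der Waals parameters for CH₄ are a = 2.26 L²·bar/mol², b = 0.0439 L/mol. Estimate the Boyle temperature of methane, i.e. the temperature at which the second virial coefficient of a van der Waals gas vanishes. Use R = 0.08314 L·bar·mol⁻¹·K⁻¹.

T_B ≈ 619.2 K

For a van der Waals gas the second virial coefficient B₂ = b − a/(RT) vanishes at T_B = a/(Rb).
T_B = 2.26/(0.08314×0.0439) = 2.26/0.0036498 = 619.2 K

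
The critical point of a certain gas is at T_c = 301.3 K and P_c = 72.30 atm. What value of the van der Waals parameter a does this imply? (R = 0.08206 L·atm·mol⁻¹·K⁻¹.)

a ≈ 3.567 L²·atm/mol²

From T_c = 8a/(27Rb) and P_c = a/(27b²): a = 27 R² T_c²/(64 P_c).
a = 27×(0.08206)²×(301.3)²/(64×72.30) = 16505/4627.2 = 3.567 L²·atm/mol²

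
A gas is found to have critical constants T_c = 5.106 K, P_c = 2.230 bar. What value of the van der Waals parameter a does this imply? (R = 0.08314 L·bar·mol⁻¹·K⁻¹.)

a ≈ 0.03409 L²·bar/mol²

From T_c = 8a/(27Rb) and P_c = a/(27b²): a = 27 R² T_c²/(64 P_c).
a = 27×(0.08314)²×(5.106)²/(64×2.230) = 4.8657/142.72 = 0.03409 L²·bar/mol²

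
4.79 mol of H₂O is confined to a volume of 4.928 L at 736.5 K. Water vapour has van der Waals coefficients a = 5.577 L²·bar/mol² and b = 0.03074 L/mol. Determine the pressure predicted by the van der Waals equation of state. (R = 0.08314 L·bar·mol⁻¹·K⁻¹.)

P ≈ 56.08 bar

P = nRT/(V − nb) − a n²/V²
nRT/(V − nb) = (4.79)(0.08314)(736.5)/(4.928 − 4.79×0.03074) = 293.30/4.7808 = 61.350 bar
a n²/V² = (5.577)(4.79)²/(4.928)² = 5.2690 bar
P = 61.350 − 5.2690 = 56.08 bar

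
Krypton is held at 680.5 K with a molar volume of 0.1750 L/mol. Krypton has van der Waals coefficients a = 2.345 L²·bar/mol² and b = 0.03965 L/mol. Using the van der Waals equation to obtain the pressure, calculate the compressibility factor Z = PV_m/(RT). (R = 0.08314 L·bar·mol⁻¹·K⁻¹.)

P = RT/(V_m − b) − a/V_m² = (0.08314)(680.5)/(0.1750 − 0.03965) − 2.345/(0.1750)²
  = 56.577/0.13535 − 76.571 = 418.01 − 76.571 = 341.44 bar
Z = PV_m/(RT) = (341.44)(0.1750)/((0.08314)(680.5)) = 59.752/56.577 = 1.056

Z ≈ 1.056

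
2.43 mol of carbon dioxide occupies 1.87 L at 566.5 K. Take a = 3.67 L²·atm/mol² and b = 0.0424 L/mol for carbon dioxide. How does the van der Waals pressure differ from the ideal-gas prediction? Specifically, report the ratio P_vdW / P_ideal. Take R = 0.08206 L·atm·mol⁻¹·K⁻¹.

Ideal: P_ideal = nRT/V = (2.43)(0.08206)(566.5)/1.87 = 60.4082 atm
vdW: P = nRT/(V − nb) − a n²/V² = 112.963/1.76697 − 21.6710/3.49690 = 63.9303 − 6.19720 = 57.7331 atm
Ratio = 57.7331/60.4082 = 0.9557

P_vdW / P_ideal ≈ 0.9557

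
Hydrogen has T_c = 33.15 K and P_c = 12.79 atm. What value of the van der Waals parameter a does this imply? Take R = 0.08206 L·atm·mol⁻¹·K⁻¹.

a ≈ 0.2441 L²·atm/mol²

From T_c = 8a/(27Rb) and P_c = a/(27b²): a = 27 R² T_c²/(64 P_c).
a = 27×(0.08206)²×(33.15)²/(64×12.79) = 199.80/818.56 = 0.2441 L²·atm/mol²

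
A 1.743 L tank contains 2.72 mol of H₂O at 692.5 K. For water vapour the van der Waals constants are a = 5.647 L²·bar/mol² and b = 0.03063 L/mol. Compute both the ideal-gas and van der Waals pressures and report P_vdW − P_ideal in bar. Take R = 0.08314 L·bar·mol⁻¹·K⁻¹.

ΔP ≈ -9.242 bar

Ideal: P_ideal = nRT/V = (2.72)(0.08314)(692.5)/1.743 = 89.8465 bar
vdW: P = nRT/(V − nb) − a n²/V² = 156.603/1.65969 − 41.7788/3.03805 = 94.3568 − 13.7518 = 80.6050 bar
ΔP = 80.6050 − 89.8465 = -9.242 bar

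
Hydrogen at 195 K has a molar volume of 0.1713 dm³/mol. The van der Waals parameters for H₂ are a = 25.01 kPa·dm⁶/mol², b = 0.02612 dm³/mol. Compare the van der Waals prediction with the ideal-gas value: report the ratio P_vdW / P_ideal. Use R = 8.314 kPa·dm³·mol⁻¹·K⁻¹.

P_vdW / P_ideal ≈ 1.090

Ideal: P_ideal = RT/V_m = (8.314)(195)/0.1713 = 9464.27 kPa
vdW: P = RT/(V_m − b) − a/V_m² = 1621.23/0.145180 − 25.01/0.0293437 = 11167.0 − 852.312 = 10314.7 kPa
Ratio = 10314.7/9464.27 = 1.090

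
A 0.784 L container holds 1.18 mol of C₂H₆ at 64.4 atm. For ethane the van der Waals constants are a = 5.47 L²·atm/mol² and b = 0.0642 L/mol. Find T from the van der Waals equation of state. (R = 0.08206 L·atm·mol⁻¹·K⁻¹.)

T ≈ 561.7 K

T = (P + a n²/V²)(V − nb)/(nR)
P + a n²/V² = 64.4 + (5.47)(1.18)²/(0.784)² = 76.791 atm
V − nb = 0.784 − (1.18)(0.0642) = 0.70824 L
T = (76.791)(0.70824)/((1.18)(0.08206)) = 561.7 K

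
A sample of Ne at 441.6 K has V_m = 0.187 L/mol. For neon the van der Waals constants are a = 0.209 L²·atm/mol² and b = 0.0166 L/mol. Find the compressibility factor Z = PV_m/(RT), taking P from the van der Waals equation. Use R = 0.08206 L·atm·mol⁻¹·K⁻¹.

P = RT/(V_m − b) − a/V_m² = (0.08206)(441.6)/(0.187 − 0.0166) − 0.209/(0.187)²
  = 36.238/0.17040 − 5.9767 = 212.66 − 5.9767 = 206.68 atm
Z = PV_m/(RT) = (206.68)(0.187)/((0.08206)(441.6)) = 38.649/36.238 = 1.067

Z ≈ 1.067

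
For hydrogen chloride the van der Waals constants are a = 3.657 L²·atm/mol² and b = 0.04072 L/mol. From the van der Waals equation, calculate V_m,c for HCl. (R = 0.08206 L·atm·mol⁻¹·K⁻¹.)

For a van der Waals gas, V_m,c = 3b.
V_m,c = 3×0.04072 = 0.1222 L/mol

V_m,c ≈ 0.1222 L/mol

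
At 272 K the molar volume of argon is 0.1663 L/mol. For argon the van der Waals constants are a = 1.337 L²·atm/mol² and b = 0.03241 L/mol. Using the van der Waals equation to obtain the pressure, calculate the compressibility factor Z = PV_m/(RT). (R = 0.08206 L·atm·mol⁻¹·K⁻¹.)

P = RT/(V_m − b) − a/V_m² = (0.08206)(272)/(0.1663 − 0.03241) − 1.337/(0.1663)²
  = 22.320/0.13389 − 48.344 = 166.70 − 48.344 = 118.36 atm
Z = PV_m/(RT) = (118.36)(0.1663)/((0.08206)(272)) = 19.683/22.320 = 0.8819

Z ≈ 0.8819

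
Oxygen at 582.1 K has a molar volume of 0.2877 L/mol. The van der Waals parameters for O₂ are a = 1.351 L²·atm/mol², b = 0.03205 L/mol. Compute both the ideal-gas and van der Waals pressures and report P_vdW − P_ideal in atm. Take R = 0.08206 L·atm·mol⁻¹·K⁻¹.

Ideal: P_ideal = RT/V_m = (0.08206)(582.1)/0.2877 = 166.031 atm
vdW: P = RT/(V_m − b) − a/V_m² = 47.7671/0.255650 − 1.351/0.0827713 = 186.846 − 16.3221 = 170.524 atm
ΔP = 170.524 − 166.031 = 4.49 atm

ΔP ≈ 4.49 atm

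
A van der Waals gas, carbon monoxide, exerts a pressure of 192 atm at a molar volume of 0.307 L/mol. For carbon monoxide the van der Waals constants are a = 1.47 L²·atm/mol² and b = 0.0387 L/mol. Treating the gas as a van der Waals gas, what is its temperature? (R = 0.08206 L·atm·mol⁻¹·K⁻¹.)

T = (P + a/V_m²)(V_m − b)/R
P + a/V_m² = 192 + 1.47/(0.307)² = 207.60 atm
V_m − b = 0.307 − 0.0387 = 0.26830 L/mol
T = (207.60)(0.26830)/0.08206 = 678.8 K

T ≈ 678.8 K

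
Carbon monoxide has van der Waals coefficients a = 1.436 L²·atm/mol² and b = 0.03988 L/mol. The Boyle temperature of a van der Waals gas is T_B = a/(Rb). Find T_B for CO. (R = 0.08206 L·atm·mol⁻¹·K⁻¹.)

For a van der Waals gas the second virial coefficient B₂ = b − a/(RT) vanishes at T_B = a/(Rb).
T_B = 1.436/(0.08206×0.03988) = 1.436/0.0032726 = 438.8 K

T_B ≈ 438.8 K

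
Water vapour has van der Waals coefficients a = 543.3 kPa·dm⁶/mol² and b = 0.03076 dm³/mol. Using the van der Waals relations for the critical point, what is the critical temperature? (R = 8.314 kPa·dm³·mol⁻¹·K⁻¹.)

For a van der Waals gas, T_c = 8a/(27Rb).
T_c = 8×543.3/(27×8.314×0.03076) = 4346.4/6.9049 = 629.5 K

T_c ≈ 629.5 K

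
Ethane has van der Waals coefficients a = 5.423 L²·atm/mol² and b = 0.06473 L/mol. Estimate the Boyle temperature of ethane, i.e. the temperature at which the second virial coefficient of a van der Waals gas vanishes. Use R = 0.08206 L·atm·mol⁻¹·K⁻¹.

T_B ≈ 1021 K

For a van der Waals gas the second virial coefficient B₂ = b − a/(RT) vanishes at T_B = a/(Rb).
T_B = 5.423/(0.08206×0.06473) = 5.423/0.0053117 = 1021 K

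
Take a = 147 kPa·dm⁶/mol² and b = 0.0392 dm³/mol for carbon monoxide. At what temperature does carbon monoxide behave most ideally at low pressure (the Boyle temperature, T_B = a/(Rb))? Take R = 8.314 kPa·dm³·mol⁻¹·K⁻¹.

For a van der Waals gas the second virial coefficient B₂ = b − a/(RT) vanishes at T_B = a/(Rb).
T_B = 147/(8.314×0.0392) = 147/0.32591 = 451.0 K

T_B ≈ 451.0 K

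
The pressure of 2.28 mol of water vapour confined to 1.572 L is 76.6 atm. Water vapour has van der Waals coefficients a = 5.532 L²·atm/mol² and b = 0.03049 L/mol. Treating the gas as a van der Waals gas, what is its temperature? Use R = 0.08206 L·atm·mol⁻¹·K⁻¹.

T ≈ 708.6 K

T = (P + a n²/V²)(V − nb)/(nR)
P + a n²/V² = 76.6 + (5.532)(2.28)²/(1.572)² = 88.237 atm
V − nb = 1.572 − (2.28)(0.03049) = 1.5025 L
T = (88.237)(1.5025)/((2.28)(0.08206)) = 708.6 K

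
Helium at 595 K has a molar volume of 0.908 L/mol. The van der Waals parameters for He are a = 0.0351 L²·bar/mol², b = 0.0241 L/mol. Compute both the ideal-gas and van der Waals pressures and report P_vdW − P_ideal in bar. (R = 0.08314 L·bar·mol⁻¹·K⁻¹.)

Ideal: P_ideal = RT/V_m = (0.08314)(595)/0.908 = 54.4805 bar
vdW: P = RT/(V_m − b) − a/V_m² = 49.4683/0.883900 − 0.0351/0.824464 = 55.9659 − 0.0425731 = 55.9233 bar
ΔP = 55.9233 − 54.4805 = 1.443 bar

ΔP ≈ 1.443 bar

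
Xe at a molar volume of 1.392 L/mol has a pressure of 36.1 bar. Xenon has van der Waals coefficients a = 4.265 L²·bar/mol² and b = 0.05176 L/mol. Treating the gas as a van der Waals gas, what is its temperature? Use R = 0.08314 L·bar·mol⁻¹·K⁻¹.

T = (P + a/V_m²)(V_m − b)/R
P + a/V_m² = 36.1 + 4.265/(1.392)² = 38.301 bar
V_m − b = 1.392 − 0.05176 = 1.3402 L/mol
T = (38.301)(1.3402)/0.08314 = 617.4 K

T ≈ 617.4 K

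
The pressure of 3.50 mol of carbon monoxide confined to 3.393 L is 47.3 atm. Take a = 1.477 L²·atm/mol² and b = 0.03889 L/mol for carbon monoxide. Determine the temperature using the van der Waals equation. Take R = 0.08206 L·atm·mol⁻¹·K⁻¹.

T ≈ 554.2 K

T = (P + a n²/V²)(V − nb)/(nR)
P + a n²/V² = 47.3 + (1.477)(3.50)²/(3.393)² = 48.872 atm
V − nb = 3.393 − (3.50)(0.03889) = 3.2569 L
T = (48.872)(3.2569)/((3.50)(0.08206)) = 554.2 K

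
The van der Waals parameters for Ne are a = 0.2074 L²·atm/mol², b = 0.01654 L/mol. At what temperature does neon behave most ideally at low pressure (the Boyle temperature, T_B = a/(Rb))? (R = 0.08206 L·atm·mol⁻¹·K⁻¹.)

For a van der Waals gas the second virial coefficient B₂ = b − a/(RT) vanishes at T_B = a/(Rb).
T_B = 0.2074/(0.08206×0.01654) = 0.2074/0.0013573 = 152.8 K

T_B ≈ 152.8 K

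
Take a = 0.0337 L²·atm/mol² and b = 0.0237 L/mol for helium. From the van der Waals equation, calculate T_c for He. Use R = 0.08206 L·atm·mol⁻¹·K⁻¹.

For a van der Waals gas, T_c = 8a/(27Rb).
T_c = 8×0.0337/(27×0.08206×0.0237) = 0.26960/0.052510 = 5.134 K

T_c ≈ 5.134 K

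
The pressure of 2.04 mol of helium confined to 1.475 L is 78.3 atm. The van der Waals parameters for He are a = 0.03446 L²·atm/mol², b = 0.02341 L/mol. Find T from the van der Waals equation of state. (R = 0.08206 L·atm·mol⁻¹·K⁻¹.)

T = (P + a n²/V²)(V − nb)/(nR)
P + a n²/V² = 78.3 + (0.03446)(2.04)²/(1.475)² = 78.366 atm
V − nb = 1.475 − (2.04)(0.02341) = 1.4272 L
T = (78.366)(1.4272)/((2.04)(0.08206)) = 668.1 K

T ≈ 668.1 K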